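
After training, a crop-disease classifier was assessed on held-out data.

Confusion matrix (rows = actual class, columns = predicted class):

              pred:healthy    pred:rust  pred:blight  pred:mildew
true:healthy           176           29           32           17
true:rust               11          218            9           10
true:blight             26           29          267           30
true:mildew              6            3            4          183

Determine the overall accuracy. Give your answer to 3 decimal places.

Accuracy = trace / total = (176+218+267+183=844) / 1050 = 844/1050 = 0.804

0.804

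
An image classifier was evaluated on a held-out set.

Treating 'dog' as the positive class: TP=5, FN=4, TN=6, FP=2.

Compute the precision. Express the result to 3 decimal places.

Precision = TP/(TP+FP) = 5/(5+2) = 5/7 = 0.714

0.714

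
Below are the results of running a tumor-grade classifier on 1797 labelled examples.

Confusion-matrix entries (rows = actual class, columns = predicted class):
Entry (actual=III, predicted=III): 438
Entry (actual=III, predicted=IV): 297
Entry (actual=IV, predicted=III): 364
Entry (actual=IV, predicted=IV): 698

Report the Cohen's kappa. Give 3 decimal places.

0.250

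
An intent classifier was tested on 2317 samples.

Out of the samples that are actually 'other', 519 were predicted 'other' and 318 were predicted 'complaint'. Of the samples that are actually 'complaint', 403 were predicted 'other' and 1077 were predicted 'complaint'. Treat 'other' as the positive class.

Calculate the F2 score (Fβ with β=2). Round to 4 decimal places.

0.6077

Fβ = (1+β²)·TP / ((1+β²)·TP + β²·FN + FP), with β²=4
= 5·519 / (5·519 + 4·318 + 403) = 0.6077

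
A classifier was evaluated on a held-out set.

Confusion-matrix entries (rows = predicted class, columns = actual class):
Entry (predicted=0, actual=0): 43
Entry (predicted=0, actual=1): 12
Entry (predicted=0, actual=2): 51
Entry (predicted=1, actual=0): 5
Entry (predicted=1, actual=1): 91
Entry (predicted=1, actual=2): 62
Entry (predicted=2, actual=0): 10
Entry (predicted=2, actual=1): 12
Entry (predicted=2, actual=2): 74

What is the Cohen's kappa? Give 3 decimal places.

Observed agreement pₒ = trace/N = 208/360 = 0.5778
Expected agreement pₑ = Σ (rowᵢ·colᵢ)/N² = (58·106 + 115·158 + 187·96)/360² = 0.3262
κ = (pₒ − pₑ)/(1 − pₑ) = (0.5778 − 0.3262)/(1 − 0.3262) = 0.373

0.373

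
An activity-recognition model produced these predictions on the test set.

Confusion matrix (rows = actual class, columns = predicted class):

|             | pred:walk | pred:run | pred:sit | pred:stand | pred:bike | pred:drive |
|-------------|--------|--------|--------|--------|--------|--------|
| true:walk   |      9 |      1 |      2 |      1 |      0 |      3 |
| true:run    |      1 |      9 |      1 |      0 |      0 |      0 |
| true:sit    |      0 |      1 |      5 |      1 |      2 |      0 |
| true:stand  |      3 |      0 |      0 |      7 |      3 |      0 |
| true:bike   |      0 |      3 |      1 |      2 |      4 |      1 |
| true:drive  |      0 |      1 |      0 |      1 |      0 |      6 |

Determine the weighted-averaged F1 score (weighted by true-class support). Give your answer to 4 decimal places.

0.5818

Per-class F1 score (2·TP/(2·TP+FP+FN)):
  walk: TP=9, FP=1+0+3+0+0=4, FN=1+2+1+0+3=7 → 18/29 = 0.62069
  run: TP=9, FP=1+1+0+3+1=6, FN=1+1+0+0+0=2 → 18/26 = 0.69231
  sit: TP=5, FP=2+1+0+1+0=4, FN=0+1+1+2+0=4 → 10/18 = 0.55556
  stand: TP=7, FP=1+0+1+2+1=5, FN=3+0+0+3+0=6 → 14/25 = 0.56000
  bike: TP=4, FP=0+0+2+3+0=5, FN=0+3+1+2+1=7 → 8/20 = 0.40000
  drive: TP=6, FP=3+0+0+0+1=4, FN=0+1+0+1+0=2 → 12/18 = 0.66667
Weighted-F1 score = Σ (supportᵢ/N)·F1 scoreᵢ with N=68: (16/68)·0.62069 + (11/68)·0.69231 + (9/68)·0.55556 + (13/68)·0.56000 + (11/68)·0.40000 + (8/68)·0.66667 = 0.5818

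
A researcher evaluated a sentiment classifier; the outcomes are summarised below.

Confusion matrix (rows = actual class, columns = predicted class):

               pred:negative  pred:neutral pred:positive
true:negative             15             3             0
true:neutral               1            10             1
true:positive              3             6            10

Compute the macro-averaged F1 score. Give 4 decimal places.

Per-class F1 score (2·TP/(2·TP+FP+FN)):
  negative: TP=15, FP=1+3=4, FN=3+0=3 → 30/37 = 0.81081
  neutral: TP=10, FP=3+6=9, FN=1+1=2 → 20/31 = 0.64516
  positive: TP=10, FP=0+1=1, FN=3+6=9 → 20/30 = 0.66667
Macro-F1 score = mean = (0.81081 + 0.64516 + 0.66667) / 3 = 0.7075

0.7075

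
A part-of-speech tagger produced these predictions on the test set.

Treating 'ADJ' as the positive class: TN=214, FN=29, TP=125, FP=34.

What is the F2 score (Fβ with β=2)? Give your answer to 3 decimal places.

Fβ = (1+β²)·TP / ((1+β²)·TP + β²·FN + FP), with β²=4
= 5·125 / (5·125 + 4·29 + 34) = 0.806

0.806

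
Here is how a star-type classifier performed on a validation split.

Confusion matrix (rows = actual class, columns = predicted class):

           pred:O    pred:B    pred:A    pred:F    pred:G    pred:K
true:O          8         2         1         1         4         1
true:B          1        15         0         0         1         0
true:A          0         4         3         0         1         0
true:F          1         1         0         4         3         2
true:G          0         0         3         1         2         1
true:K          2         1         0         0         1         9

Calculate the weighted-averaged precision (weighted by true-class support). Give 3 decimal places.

0.594

Per-class precision (TP/(TP+FP)):
  O: TP=8, FP=1+0+1+0+2=4 → 8/12 = 0.6667
  B: TP=15, FP=2+4+1+0+1=8 → 15/23 = 0.6522
  A: TP=3, FP=1+0+0+3+0=4 → 3/7 = 0.4286
  F: TP=4, FP=1+0+0+1+0=2 → 4/6 = 0.6667
  G: TP=2, FP=4+1+1+3+1=10 → 2/12 = 0.1667
  K: TP=9, FP=1+0+0+2+1=4 → 9/13 = 0.6923
Weighted-precision = Σ (supportᵢ/N)·precisionᵢ with N=73: (17/73)·0.6667 + (17/73)·0.6522 + (8/73)·0.4286 + (11/73)·0.6667 + (7/73)·0.1667 + (13/73)·0.6923 = 0.594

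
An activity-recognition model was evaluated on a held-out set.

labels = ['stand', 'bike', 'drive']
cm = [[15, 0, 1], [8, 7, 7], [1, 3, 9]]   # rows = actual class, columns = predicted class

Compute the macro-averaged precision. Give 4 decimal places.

Per-class precision (TP/(TP+FP)):
  stand: TP=15, FP=8+1=9 → 15/24 = 0.62500
  bike: TP=7, FP=0+3=3 → 7/10 = 0.70000
  drive: TP=9, FP=1+7=8 → 9/17 = 0.52941
Macro-precision = mean = (0.62500 + 0.70000 + 0.52941) / 3 = 0.6181

0.6181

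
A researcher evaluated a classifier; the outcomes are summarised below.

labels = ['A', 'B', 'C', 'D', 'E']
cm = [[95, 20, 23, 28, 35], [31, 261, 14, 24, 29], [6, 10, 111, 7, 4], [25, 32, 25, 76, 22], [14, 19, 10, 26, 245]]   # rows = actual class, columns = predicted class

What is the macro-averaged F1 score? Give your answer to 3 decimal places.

0.630

Per-class F1 score (2·TP/(2·TP+FP+FN)):
  A: TP=95, FP=31+6+25+14=76, FN=20+23+28+35=106 → 190/372 = 0.5108
  B: TP=261, FP=20+10+32+19=81, FN=31+14+24+29=98 → 522/701 = 0.7447
  C: TP=111, FP=23+14+25+10=72, FN=6+10+7+4=27 → 222/321 = 0.6916
  D: TP=76, FP=28+24+7+26=85, FN=25+32+25+22=104 → 152/341 = 0.4457
  E: TP=245, FP=35+29+4+22=90, FN=14+19+10+26=69 → 490/649 = 0.7550
Macro-F1 score = mean = (0.5108 + 0.7447 + 0.6916 + 0.4457 + 0.7550) / 5 = 0.630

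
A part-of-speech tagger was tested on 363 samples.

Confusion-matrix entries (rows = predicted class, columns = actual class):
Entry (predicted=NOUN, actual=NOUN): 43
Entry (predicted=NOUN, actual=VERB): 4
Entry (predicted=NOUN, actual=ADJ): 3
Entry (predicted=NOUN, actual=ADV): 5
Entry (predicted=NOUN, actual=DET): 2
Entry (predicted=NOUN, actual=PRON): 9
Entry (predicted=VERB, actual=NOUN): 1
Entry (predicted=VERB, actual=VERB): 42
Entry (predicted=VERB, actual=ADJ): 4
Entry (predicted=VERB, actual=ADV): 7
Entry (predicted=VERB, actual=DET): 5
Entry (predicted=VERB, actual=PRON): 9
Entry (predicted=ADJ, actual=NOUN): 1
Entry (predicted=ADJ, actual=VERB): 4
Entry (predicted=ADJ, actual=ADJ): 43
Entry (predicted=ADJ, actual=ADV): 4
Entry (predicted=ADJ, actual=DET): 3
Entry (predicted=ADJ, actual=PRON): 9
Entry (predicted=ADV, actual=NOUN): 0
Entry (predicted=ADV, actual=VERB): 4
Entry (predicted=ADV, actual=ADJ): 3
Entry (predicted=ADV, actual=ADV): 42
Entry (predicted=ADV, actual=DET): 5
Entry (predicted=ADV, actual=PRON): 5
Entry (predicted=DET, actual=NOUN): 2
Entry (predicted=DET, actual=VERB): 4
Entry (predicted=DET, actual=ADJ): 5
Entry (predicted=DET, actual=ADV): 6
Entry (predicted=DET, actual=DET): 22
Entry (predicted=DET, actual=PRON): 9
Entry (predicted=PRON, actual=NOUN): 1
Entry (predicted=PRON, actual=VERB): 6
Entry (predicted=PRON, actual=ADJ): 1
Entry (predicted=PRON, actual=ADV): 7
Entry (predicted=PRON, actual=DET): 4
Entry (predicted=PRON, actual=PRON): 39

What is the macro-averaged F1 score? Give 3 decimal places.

0.633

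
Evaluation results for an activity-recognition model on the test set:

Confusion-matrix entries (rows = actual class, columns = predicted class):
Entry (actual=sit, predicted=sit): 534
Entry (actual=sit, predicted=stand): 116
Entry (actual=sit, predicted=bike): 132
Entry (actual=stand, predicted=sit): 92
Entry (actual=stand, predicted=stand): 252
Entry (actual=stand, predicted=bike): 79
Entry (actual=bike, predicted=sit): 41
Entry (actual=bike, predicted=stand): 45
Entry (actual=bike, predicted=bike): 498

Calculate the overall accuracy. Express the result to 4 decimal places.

Accuracy = trace / total = (534+252+498=1284) / 1789 = 1284/1789 = 0.7177

0.7177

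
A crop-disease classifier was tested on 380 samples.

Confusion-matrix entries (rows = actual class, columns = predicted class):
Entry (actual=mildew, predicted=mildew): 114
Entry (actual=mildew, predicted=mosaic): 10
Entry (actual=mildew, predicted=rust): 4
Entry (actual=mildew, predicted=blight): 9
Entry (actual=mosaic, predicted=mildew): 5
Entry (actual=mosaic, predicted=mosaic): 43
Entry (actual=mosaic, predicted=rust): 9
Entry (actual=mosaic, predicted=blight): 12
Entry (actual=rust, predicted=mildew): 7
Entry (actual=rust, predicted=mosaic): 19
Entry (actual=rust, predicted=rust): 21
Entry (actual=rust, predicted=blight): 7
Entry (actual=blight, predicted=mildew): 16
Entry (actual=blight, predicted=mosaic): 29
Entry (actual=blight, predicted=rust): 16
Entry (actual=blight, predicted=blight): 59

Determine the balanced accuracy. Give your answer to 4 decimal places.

Balanced accuracy = mean of per-class recall.
  mildew: recall = 114/137 = 0.83212
  mosaic: recall = 43/69 = 0.62319
  rust: recall = 21/54 = 0.38889
  blight: recall = 59/120 = 0.49167
Mean = (0.83212 + 0.62319 + 0.38889 + 0.49167) / 4 = 0.5840

0.5840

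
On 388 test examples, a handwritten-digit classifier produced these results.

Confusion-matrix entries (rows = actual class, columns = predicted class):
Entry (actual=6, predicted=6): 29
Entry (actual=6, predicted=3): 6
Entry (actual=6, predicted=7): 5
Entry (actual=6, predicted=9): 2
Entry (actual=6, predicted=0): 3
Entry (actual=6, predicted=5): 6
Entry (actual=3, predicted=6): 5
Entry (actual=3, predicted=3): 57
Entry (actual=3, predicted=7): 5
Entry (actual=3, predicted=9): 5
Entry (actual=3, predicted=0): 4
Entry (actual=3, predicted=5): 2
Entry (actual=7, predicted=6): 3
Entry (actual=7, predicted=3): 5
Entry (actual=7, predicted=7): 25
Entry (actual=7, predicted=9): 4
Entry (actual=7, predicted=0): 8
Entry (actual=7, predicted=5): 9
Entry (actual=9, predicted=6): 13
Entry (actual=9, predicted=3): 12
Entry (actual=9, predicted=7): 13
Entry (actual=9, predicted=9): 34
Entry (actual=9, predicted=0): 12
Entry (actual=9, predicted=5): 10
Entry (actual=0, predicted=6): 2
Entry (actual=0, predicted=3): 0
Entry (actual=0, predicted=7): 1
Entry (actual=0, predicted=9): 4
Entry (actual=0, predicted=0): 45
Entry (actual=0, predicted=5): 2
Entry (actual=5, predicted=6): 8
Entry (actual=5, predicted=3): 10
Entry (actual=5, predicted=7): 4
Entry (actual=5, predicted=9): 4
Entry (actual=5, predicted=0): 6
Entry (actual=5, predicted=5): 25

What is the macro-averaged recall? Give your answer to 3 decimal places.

Per-class recall (TP/(TP+FN)):
  6: TP=29, FN=6+5+2+3+6=22 → 29/51 = 0.5686
  3: TP=57, FN=5+5+5+4+2=21 → 57/78 = 0.7308
  7: TP=25, FN=3+5+4+8+9=29 → 25/54 = 0.4630
  9: TP=34, FN=13+12+13+12+10=60 → 34/94 = 0.3617
  0: TP=45, FN=2+0+1+4+2=9 → 45/54 = 0.8333
  5: TP=25, FN=8+10+4+4+6=32 → 25/57 = 0.4386
Macro-recall = mean = (0.5686 + 0.7308 + 0.4630 + 0.3617 + 0.8333 + 0.4386) / 6 = 0.566

0.566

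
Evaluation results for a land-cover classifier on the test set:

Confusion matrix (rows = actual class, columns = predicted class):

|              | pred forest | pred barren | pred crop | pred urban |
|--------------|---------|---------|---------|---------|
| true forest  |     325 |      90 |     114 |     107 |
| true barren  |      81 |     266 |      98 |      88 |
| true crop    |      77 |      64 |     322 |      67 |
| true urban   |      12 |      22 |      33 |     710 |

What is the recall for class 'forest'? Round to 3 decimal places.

Treat 'forest' as positive and all other classes as negative.
recall = TP/(TP+FN).
forest: TP=325, FN=90+114+107=311 → 325/636 = 0.5110

0.511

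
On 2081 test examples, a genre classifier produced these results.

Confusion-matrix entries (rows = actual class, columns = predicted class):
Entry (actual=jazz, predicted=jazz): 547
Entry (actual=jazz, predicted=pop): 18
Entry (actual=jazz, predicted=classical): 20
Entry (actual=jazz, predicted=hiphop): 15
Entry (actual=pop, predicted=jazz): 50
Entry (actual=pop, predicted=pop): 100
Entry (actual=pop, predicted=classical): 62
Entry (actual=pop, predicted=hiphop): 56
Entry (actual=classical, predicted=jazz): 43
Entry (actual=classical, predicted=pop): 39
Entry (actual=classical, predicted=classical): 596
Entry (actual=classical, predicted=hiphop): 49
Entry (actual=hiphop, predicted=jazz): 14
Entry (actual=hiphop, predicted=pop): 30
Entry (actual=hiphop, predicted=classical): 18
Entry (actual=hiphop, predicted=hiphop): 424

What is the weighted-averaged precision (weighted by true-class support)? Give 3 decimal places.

0.791

Per-class precision (TP/(TP+FP)):
  jazz: TP=547, FP=50+43+14=107 → 547/654 = 0.8364
  pop: TP=100, FP=18+39+30=87 → 100/187 = 0.5348
  classical: TP=596, FP=20+62+18=100 → 596/696 = 0.8563
  hiphop: TP=424, FP=15+56+49=120 → 424/544 = 0.7794
Weighted-precision = Σ (supportᵢ/N)·precisionᵢ with N=2081: (600/2081)·0.8364 + (268/2081)·0.5348 + (727/2081)·0.8563 + (486/2081)·0.7794 = 0.791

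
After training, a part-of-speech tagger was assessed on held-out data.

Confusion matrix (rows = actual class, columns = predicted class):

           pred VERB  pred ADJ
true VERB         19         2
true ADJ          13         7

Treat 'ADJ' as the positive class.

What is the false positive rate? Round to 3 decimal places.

0.095

FPR = FP/(FP+TN) = 2/(2+19) = 0.095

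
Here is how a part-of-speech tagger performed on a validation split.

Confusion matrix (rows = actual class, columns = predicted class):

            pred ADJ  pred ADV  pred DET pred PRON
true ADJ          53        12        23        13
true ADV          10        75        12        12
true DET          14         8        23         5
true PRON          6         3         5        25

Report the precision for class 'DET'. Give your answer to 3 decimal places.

0.365

One-vs-rest for 'DET': TP = diagonal; FP = other classes predicted 'DET'; FN = 'DET' predicted as other.
precision = TP/(TP+FP).
DET: TP=23, FP=23+12+5=40 → 23/63 = 0.3651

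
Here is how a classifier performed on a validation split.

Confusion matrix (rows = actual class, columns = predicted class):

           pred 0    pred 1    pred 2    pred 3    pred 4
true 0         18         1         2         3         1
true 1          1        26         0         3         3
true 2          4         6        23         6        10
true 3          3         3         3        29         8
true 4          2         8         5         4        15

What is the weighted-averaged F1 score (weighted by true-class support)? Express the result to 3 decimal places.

Per-class F1 score (2·TP/(2·TP+FP+FN)):
  0: TP=18, FP=1+4+3+2=10, FN=1+2+3+1=7 → 36/53 = 0.6792
  1: TP=26, FP=1+6+3+8=18, FN=1+0+3+3=7 → 52/77 = 0.6753
  2: TP=23, FP=2+0+3+5=10, FN=4+6+6+10=26 → 46/82 = 0.5610
  3: TP=29, FP=3+3+6+4=16, FN=3+3+3+8=17 → 58/91 = 0.6374
  4: TP=15, FP=1+3+10+8=22, FN=2+8+5+4=19 → 30/71 = 0.4225
Weighted-F1 score = Σ (supportᵢ/N)·F1 scoreᵢ with N=187: (25/187)·0.6792 + (33/187)·0.6753 + (49/187)·0.5610 + (46/187)·0.6374 + (34/187)·0.4225 = 0.591

0.591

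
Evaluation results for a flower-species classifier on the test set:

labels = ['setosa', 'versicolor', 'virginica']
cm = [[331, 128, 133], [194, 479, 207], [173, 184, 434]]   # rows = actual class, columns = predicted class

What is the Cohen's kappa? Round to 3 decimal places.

0.322

Observed agreement pₒ = trace/N = 1244/2263 = 0.5497
Expected agreement pₑ = Σ (rowᵢ·colᵢ)/N² = (592·698 + 880·791 + 791·774)/2263² = 0.3362
κ = (pₒ − pₑ)/(1 − pₑ) = (0.5497 − 0.3362)/(1 − 0.3362) = 0.322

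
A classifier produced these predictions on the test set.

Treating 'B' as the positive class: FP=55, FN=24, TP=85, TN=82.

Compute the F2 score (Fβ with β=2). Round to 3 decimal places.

0.738

Fβ = (1+β²)·TP / ((1+β²)·TP + β²·FN + FP), with β²=4
= 5·85 / (5·85 + 4·24 + 55) = 0.738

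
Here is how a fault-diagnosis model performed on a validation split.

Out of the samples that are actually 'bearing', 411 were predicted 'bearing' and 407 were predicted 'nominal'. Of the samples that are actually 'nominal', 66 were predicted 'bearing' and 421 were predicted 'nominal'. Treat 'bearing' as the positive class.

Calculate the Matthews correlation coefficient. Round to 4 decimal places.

0.3685

MCC = (TP·TN − FP·FN) / √((TP+FP)(TP+FN)(TN+FP)(TN+FN))
Numerator = 411·421 − 66·407 = 146169
Denominator = √(477·818·487·828) = √157337041896 = 396657.3356
MCC = 146169 / 396657.3356 = 0.3685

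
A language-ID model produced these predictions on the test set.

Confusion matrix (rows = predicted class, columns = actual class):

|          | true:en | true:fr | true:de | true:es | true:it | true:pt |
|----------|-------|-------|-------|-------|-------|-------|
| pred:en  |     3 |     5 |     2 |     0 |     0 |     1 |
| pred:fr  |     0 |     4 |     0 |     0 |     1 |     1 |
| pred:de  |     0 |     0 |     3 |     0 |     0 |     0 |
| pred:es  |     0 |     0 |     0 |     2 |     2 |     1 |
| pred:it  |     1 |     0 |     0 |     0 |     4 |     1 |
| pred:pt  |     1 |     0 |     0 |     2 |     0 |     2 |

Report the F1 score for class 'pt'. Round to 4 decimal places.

One-vs-rest for 'pt': TP = diagonal; FP = other classes predicted 'pt'; FN = 'pt' predicted as other.
F1 score = 2·TP/(2·TP+FP+FN).
pt: TP=2, FP=1+0+0+2+0=3, FN=1+1+0+1+1=4 → 4/11 = 0.36364

0.3636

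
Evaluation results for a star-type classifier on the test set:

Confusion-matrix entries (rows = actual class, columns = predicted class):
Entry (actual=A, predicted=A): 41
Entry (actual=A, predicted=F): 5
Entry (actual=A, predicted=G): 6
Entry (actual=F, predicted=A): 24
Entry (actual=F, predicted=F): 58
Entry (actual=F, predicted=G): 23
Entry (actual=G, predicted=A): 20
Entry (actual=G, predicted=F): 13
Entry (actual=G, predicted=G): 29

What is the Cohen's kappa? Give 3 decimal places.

0.377

Observed agreement pₒ = trace/N = 128/219 = 0.5845
Expected agreement pₑ = Σ (rowᵢ·colᵢ)/N² = (52·85 + 105·76 + 62·58)/219² = 0.3335
κ = (pₒ − pₑ)/(1 − pₑ) = (0.5845 − 0.3335)/(1 − 0.3335) = 0.377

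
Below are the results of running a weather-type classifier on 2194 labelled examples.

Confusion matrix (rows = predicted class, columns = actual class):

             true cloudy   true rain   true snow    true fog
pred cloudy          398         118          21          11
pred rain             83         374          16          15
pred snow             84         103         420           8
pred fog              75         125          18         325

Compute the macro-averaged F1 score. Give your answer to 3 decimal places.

0.695

Per-class F1 score (2·TP/(2·TP+FP+FN)):
  cloudy: TP=398, FP=118+21+11=150, FN=83+84+75=242 → 796/1188 = 0.6700
  rain: TP=374, FP=83+16+15=114, FN=118+103+125=346 → 748/1208 = 0.6192
  snow: TP=420, FP=84+103+8=195, FN=21+16+18=55 → 840/1090 = 0.7706
  fog: TP=325, FP=75+125+18=218, FN=11+15+8=34 → 650/902 = 0.7206
Macro-F1 score = mean = (0.6700 + 0.6192 + 0.7706 + 0.7206) / 4 = 0.695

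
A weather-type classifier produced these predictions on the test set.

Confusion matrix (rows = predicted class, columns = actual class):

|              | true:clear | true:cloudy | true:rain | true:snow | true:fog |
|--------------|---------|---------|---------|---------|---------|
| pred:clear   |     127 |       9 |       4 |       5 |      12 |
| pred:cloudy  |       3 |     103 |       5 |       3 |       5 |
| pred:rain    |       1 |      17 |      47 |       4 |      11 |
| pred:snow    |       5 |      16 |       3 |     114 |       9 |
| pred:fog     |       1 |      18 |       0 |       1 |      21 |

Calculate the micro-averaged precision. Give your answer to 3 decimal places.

0.757

Micro-averaging pools counts across classes: ΣTP=412, ΣFP=132, ΣFN=132.
Micro-precision = TP/(TP+FP) on pooled counts = 0.757 (equals overall accuracy in single-label multiclass).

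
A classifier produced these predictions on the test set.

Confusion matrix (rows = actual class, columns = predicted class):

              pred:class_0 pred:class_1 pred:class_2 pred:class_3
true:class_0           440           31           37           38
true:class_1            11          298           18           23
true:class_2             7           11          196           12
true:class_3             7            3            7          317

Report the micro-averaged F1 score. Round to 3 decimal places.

0.859

Micro-averaging pools counts across classes: ΣTP=1251, ΣFP=205, ΣFN=205.
Micro-F1 score = 2·TP/(2·TP+FP+FN) on pooled counts = 0.859 (equals overall accuracy in single-label multiclass).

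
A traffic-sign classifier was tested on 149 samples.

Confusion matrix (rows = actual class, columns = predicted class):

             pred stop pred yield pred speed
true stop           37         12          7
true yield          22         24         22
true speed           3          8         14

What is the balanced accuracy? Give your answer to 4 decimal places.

Balanced accuracy = mean of per-class recall.
  stop: recall = 37/56 = 0.66071
  yield: recall = 24/68 = 0.35294
  speed: recall = 14/25 = 0.56000
Mean = (0.66071 + 0.35294 + 0.56000) / 3 = 0.5246

0.5246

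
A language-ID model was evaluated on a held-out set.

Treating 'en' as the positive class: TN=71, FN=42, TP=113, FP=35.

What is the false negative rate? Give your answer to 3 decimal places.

0.271

FNR = FN/(FN+TP) = 42/(42+113) = 0.271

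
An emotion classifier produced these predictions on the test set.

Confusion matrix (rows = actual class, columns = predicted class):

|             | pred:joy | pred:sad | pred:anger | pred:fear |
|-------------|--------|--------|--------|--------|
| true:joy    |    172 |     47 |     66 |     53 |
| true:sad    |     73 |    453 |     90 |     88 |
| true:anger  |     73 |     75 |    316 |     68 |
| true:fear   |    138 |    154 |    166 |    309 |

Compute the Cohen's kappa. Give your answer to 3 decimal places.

0.373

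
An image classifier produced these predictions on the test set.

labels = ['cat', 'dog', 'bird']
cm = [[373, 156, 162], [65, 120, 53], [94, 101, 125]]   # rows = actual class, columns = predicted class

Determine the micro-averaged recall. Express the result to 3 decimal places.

0.495

Micro-averaging pools counts across classes: ΣTP=618, ΣFP=631, ΣFN=631.
Micro-recall = TP/(TP+FN) on pooled counts = 0.495 (equals overall accuracy in single-label multiclass).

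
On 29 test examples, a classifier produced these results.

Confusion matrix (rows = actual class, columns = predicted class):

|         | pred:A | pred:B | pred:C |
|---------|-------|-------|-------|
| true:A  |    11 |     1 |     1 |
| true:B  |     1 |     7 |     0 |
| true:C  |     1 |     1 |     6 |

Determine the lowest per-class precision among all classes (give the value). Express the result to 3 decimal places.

Per-class precision (TP/(TP+FP)):
  A: TP=11, FP=1+1=2 → 11/13 = 0.8462
  B: TP=7, FP=1+1=2 → 7/9 = 0.7778
  C: TP=6, FP=1+0=1 → 6/7 = 0.8571
Lowest is class 'B' with precision = 0.778.

0.778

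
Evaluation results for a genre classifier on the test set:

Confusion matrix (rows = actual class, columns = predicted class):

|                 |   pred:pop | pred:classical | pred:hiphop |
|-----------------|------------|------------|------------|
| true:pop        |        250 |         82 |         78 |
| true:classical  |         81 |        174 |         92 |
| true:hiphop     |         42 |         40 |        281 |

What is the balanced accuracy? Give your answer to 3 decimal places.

Balanced accuracy = mean of per-class recall.
  pop: recall = 250/410 = 0.6098
  classical: recall = 174/347 = 0.5014
  hiphop: recall = 281/363 = 0.7741
Mean = (0.6098 + 0.5014 + 0.7741) / 3 = 0.628

0.628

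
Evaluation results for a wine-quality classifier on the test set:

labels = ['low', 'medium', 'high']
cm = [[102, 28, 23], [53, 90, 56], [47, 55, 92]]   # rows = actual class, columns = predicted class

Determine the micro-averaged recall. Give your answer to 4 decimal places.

Micro-averaging pools counts across classes: ΣTP=284, ΣFP=262, ΣFN=262.
Micro-recall = TP/(TP+FN) on pooled counts = 0.5201 (equals overall accuracy in single-label multiclass).

0.5201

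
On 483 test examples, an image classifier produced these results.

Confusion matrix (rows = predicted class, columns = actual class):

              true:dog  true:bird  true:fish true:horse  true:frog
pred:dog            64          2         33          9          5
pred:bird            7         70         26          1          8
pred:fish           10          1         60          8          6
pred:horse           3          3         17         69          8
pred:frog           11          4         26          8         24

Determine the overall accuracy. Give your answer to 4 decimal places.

0.5942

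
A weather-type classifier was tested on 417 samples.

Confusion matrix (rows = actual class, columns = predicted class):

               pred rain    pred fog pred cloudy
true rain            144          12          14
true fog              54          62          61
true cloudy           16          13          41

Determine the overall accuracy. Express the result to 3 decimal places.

0.592

Accuracy = trace / total = (144+62+41=247) / 417 = 247/417 = 0.592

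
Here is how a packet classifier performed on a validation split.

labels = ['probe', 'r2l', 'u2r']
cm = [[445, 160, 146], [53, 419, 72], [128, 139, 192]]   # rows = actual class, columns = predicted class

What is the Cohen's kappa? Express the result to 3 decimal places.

Observed agreement pₒ = trace/N = 1056/1754 = 0.6021
Expected agreement pₑ = Σ (rowᵢ·colᵢ)/N² = (751·626 + 544·718 + 459·410)/1754² = 0.3409
κ = (pₒ − pₑ)/(1 − pₑ) = (0.6021 − 0.3409)/(1 − 0.3409) = 0.396

0.396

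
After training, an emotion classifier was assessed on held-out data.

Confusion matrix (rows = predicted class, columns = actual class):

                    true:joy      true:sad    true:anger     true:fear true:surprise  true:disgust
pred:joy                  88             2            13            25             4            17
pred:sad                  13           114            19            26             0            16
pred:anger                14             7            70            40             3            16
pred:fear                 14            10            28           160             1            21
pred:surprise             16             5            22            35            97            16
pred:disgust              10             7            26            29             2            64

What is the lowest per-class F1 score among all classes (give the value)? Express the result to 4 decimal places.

0.4268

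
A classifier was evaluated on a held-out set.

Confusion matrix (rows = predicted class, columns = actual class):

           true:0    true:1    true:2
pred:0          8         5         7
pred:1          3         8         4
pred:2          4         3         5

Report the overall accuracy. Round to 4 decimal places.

0.4468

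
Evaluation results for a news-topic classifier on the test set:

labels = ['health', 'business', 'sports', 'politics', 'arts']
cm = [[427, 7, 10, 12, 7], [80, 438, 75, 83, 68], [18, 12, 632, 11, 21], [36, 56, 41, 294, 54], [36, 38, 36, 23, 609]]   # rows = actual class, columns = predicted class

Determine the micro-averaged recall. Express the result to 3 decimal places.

Micro-averaging pools counts across classes: ΣTP=2400, ΣFP=724, ΣFN=724.
Micro-recall = TP/(TP+FN) on pooled counts = 0.768 (equals overall accuracy in single-label multiclass).

0.768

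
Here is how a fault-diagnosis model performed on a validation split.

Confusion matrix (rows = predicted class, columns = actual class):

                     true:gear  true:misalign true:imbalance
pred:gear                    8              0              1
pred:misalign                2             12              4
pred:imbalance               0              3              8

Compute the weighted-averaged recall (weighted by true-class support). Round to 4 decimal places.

Per-class recall (TP/(TP+FN)):
  gear: TP=8, FN=2+0=2 → 8/10 = 0.80000
  misalign: TP=12, FN=0+3=3 → 12/15 = 0.80000
  imbalance: TP=8, FN=1+4=5 → 8/13 = 0.61538
Weighted-recall = Σ (supportᵢ/N)·recallᵢ with N=38: (10/38)·0.80000 + (15/38)·0.80000 + (13/38)·0.61538 = 0.7368

0.7368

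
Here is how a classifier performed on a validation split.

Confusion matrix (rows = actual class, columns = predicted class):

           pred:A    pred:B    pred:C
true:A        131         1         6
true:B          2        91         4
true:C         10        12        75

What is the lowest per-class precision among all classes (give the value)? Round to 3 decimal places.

Per-class precision (TP/(TP+FP)):
  A: TP=131, FP=2+10=12 → 131/143 = 0.9161
  B: TP=91, FP=1+12=13 → 91/104 = 0.8750
  C: TP=75, FP=6+4=10 → 75/85 = 0.8824
Lowest is class 'B' with precision = 0.875.

0.875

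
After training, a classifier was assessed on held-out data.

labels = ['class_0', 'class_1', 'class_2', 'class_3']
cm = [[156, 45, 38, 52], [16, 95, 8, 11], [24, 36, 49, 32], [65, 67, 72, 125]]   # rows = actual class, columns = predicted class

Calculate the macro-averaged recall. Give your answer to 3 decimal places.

0.499

Per-class recall (TP/(TP+FN)):
  class_0: TP=156, FN=45+38+52=135 → 156/291 = 0.5361
  class_1: TP=95, FN=16+8+11=35 → 95/130 = 0.7308
  class_2: TP=49, FN=24+36+32=92 → 49/141 = 0.3475
  class_3: TP=125, FN=65+67+72=204 → 125/329 = 0.3799
Macro-recall = mean = (0.5361 + 0.7308 + 0.3475 + 0.3799) / 4 = 0.499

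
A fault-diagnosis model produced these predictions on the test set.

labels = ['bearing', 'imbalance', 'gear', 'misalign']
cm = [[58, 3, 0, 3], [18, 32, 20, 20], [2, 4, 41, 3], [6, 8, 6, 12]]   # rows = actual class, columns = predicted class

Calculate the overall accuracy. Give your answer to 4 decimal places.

0.6059

Accuracy = trace / total = (58+32+41+12=143) / 236 = 143/236 = 0.6059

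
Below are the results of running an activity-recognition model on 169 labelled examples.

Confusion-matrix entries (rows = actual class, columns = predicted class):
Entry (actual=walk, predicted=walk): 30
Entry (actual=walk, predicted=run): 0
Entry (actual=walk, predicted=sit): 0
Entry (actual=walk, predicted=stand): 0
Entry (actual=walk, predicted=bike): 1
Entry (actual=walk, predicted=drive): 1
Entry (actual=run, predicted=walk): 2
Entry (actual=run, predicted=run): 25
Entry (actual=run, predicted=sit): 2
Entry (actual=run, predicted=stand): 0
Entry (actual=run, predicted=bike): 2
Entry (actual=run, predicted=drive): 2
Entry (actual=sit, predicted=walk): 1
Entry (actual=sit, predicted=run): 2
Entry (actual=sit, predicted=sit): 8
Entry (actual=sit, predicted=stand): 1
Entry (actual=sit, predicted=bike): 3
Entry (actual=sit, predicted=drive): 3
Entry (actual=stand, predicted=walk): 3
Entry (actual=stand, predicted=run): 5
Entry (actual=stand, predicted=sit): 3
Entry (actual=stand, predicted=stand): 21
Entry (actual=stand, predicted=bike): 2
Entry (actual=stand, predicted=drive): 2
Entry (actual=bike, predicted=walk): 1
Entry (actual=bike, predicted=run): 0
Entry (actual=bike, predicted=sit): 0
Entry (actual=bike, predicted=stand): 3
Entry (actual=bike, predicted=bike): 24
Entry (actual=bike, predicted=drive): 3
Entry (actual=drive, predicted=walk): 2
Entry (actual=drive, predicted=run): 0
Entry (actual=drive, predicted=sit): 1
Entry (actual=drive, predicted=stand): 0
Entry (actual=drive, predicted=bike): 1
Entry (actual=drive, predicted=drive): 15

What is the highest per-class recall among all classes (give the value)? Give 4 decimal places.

0.9375

Per-class recall (TP/(TP+FN)):
  walk: TP=30, FN=0+0+0+1+1=2 → 30/32 = 0.93750
  run: TP=25, FN=2+2+0+2+2=8 → 25/33 = 0.75758
  sit: TP=8, FN=1+2+1+3+3=10 → 8/18 = 0.44444
  stand: TP=21, FN=3+5+3+2+2=15 → 21/36 = 0.58333
  bike: TP=24, FN=1+0+0+3+3=7 → 24/31 = 0.77419
  drive: TP=15, FN=2+0+1+0+1=4 → 15/19 = 0.78947
Highest is class 'walk' with recall = 0.9375.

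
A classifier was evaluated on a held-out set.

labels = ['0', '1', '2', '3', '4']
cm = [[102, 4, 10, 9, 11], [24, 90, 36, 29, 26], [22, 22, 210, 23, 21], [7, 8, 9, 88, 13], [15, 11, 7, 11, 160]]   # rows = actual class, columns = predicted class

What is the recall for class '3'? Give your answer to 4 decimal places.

0.7040

Take TP from the diagonal, FP from the rest of the '3' prediction marginal, FN from the rest of the '3' actual marginal.
recall = TP/(TP+FN).
3: TP=88, FN=7+8+9+13=37 → 88/125 = 0.70400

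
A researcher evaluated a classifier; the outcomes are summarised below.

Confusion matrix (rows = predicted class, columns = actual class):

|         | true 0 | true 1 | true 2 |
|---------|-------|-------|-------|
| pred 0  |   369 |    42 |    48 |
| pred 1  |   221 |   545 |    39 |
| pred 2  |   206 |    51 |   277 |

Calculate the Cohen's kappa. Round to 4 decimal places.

0.4946

Observed agreement pₒ = trace/N = 1191/1798 = 0.66240
Expected agreement pₑ = Σ (rowᵢ·colᵢ)/N² = (796·459 + 638·805 + 364·534)/1798² = 0.33201
κ = (pₒ − pₑ)/(1 − pₑ) = (0.66240 − 0.33201)/(1 − 0.33201) = 0.4946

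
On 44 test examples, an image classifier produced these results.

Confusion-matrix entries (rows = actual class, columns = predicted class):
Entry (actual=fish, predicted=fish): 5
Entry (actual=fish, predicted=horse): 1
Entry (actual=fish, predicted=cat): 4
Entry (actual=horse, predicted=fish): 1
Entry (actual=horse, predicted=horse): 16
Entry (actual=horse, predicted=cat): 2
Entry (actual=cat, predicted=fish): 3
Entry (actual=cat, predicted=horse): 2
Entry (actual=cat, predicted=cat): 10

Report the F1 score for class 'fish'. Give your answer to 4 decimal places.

0.5263

F1 score = 2·TP/(2·TP+FP+FN).
fish: TP=5, FP=1+3=4, FN=1+4=5 → 10/19 = 0.52632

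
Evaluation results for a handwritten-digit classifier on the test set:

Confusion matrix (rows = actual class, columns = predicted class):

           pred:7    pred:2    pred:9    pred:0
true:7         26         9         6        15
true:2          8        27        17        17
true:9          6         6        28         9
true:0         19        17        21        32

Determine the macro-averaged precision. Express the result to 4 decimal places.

Per-class precision (TP/(TP+FP)):
  7: TP=26, FP=8+6+19=33 → 26/59 = 0.44068
  2: TP=27, FP=9+6+17=32 → 27/59 = 0.45763
  9: TP=28, FP=6+17+21=44 → 28/72 = 0.38889
  0: TP=32, FP=15+17+9=41 → 32/73 = 0.43836
Macro-precision = mean = (0.44068 + 0.45763 + 0.38889 + 0.43836) / 4 = 0.4314

0.4314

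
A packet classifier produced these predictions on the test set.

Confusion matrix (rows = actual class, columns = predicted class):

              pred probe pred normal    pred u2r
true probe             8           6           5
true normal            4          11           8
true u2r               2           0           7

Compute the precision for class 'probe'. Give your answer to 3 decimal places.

0.571

One-vs-rest for 'probe': TP = diagonal; FP = other classes predicted 'probe'; FN = 'probe' predicted as other.
precision = TP/(TP+FP).
probe: TP=8, FP=4+2=6 → 8/14 = 0.5714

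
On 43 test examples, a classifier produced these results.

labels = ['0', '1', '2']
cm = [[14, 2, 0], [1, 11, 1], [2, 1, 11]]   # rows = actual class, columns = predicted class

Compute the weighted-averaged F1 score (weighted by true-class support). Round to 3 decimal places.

0.838

Per-class F1 score (2·TP/(2·TP+FP+FN)):
  0: TP=14, FP=1+2=3, FN=2+0=2 → 28/33 = 0.8485
  1: TP=11, FP=2+1=3, FN=1+1=2 → 22/27 = 0.8148
  2: TP=11, FP=0+1=1, FN=2+1=3 → 22/26 = 0.8462
Weighted-F1 score = Σ (supportᵢ/N)·F1 scoreᵢ with N=43: (16/43)·0.8485 + (13/43)·0.8148 + (14/43)·0.8462 = 0.838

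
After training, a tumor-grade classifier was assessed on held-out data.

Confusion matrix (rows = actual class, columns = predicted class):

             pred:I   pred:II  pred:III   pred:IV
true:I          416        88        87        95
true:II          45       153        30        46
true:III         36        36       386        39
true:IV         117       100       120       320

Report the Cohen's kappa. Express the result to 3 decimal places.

Observed agreement pₒ = trace/N = 1275/2114 = 0.6031
Expected agreement pₑ = Σ (rowᵢ·colᵢ)/N² = (686·614 + 274·377 + 497·623 + 657·500)/2114² = 0.2602
κ = (pₒ − pₑ)/(1 − pₑ) = (0.6031 − 0.2602)/(1 − 0.2602) = 0.464

0.464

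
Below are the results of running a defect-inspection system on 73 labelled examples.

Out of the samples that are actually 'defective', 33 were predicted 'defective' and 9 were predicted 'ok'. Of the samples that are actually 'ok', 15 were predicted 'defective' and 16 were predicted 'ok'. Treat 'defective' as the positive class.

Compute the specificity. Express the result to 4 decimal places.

0.5161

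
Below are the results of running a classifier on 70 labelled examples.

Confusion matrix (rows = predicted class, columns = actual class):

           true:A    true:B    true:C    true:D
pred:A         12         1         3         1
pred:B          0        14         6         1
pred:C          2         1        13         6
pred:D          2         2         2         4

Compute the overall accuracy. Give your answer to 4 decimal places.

0.6143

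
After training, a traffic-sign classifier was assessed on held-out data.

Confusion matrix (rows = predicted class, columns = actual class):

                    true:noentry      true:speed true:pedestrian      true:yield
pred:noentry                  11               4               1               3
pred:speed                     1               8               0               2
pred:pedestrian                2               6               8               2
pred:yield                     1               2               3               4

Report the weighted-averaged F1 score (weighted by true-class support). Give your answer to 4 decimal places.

0.5279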